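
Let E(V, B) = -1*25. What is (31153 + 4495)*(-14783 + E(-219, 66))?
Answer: -527875584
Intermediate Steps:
E(V, B) = -25
(31153 + 4495)*(-14783 + E(-219, 66)) = (31153 + 4495)*(-14783 - 25) = 35648*(-14808) = -527875584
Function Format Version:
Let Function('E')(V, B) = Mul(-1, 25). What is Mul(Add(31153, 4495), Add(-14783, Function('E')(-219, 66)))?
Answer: -527875584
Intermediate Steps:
Function('E')(V, B) = -25
Mul(Add(31153, 4495), Add(-14783, Function('E')(-219, 66))) = Mul(Add(31153, 4495), Add(-14783, -25)) = Mul(35648, -14808) = -527875584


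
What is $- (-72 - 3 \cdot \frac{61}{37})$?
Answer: $\frac{2847}{37} \approx 76.946$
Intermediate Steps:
$- (-72 - 3 \cdot \frac{61}{37}) = - (-72 - 3 \cdot 61 \cdot \frac{1}{37}) = - (-72 - \frac{183}{37}) = \left(-1\right) \left(- \frac{2847}{37}\right) = \frac{2847}{37}$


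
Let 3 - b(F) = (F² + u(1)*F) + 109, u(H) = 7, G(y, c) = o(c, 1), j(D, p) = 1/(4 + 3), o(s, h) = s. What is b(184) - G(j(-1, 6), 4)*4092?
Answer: -51618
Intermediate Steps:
j(D, p) = ⅐ (j(D, p) = 1/7 = ⅐)
G(y, c) = c
b(F) = -106 - F² - 7*F (b(F) = 3 - ((F² + 7*F) + 109) = 3 - (109 + F² + 7*F) = 3 + (-109 - F² - 7*F) = -106 - F² - 7*F)
b(184) - G(j(-1, 6), 4)*4092 = (-106 - 1*184² - 7*184) - 4*4092 = (-106 - 1*33856 - 1288) - 1*16368 = (-106 - 33856 - 1288) - 16368 = -35250 - 16368 = -51618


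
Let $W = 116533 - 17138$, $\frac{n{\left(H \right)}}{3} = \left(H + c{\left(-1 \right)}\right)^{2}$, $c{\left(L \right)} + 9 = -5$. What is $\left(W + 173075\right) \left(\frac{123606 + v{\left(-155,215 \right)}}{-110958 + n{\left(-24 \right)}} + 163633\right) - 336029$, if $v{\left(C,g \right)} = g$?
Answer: $\frac{2376929773700618}{53313} \approx 4.4584 \cdot 10^{10}$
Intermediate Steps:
$c{\left(L \right)} = -14$ ($c{\left(L \right)} = -9 - 5 = -14$)
$n{\left(H \right)} = 3 \left(-14 + H\right)^{2}$ ($n{\left(H \right)} = 3 \left(H - 14\right)^{2} = 3 \left(-14 + H\right)^{2}$)
$W = 99395$
$\left(W + 173075\right) \left(\frac{123606 + v{\left(-155,215 \right)}}{-110958 + n{\left(-24 \right)}} + 163633\right) - 336029 = \left(99395 + 173075\right) \left(\frac{123606 + 215}{-110958 + 3 \left(-14 - 24\right)^{2}} + 163633\right) - 336029 = 272470 \left(\frac{123821}{-110958 + 3 \left(-38\right)^{2}} + 163633\right) - 336029 = 272470 \left(\frac{123821}{-110958 + 3 \cdot 1444} + 163633\right) - 336029 = 272470 \left(\frac{123821}{-110958 + 4332} + 163633\right) - 336029 = 272470 \left(\frac{123821}{-106626} + 163633\right) - 336029 = 272470 \left(123821 \left(- \frac{1}{106626}\right) + 163633\right) - 336029 = 272470 \left(- \frac{123821}{106626} + 163633\right) - 336029 = 272470 \cdot \frac{17447408437}{106626} - 336029 = \frac{2376947688414695}{53313} - 336029 = \frac{2376929773700618}{53313}$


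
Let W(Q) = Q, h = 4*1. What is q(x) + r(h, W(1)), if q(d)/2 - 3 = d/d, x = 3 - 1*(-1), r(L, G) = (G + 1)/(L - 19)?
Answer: 118/15 ≈ 7.8667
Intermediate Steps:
h = 4
r(L, G) = (1 + G)/(-19 + L)
x = 4 (x = 3 + 1 = 4)
q(d) = 8 (q(d) = 6 + 2*(d/d) = 6 + 2*1 = 6 + 2 = 8)
q(x) + r(h, W(1)) = 8 + (1 + 1)/(-19 + 4) = 8 + 2/(-15) = 8 - 1/15*2 = 8 - 2/15 = 118/15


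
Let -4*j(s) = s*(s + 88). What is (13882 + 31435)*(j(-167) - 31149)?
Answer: -6244184113/4 ≈ -1.5610e+9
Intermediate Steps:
j(s) = -s*(88 + s)/4 (j(s) = -s*(s + 88)/4 = -s*(88 + s)/4)
(13882 + 31435)*(j(-167) - 31149) = (13882 + 31435)*(-¼*(-167)*(88 - 167) - 31149) = 45317*(-¼*(-167)*(-79) - 31149) = 45317*(-13193/4 - 31149) = 45317*(-137789/4) = -6244184113/4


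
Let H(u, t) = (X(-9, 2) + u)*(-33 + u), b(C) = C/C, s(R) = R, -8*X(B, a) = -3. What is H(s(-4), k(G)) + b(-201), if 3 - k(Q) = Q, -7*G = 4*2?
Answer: 1081/8 ≈ 135.13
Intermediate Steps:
X(B, a) = 3/8 (X(B, a) = -⅛*(-3) = 3/8)
G = -8/7 (G = -4*2/7 = -⅐*8 = -8/7 ≈ -1.1429)
b(C) = 1
k(Q) = 3 - Q
H(u, t) = (-33 + u)*(3/8 + u) (H(u, t) = (3/8 + u)*(-33 + u) = (-33 + u)*(3/8 + u))
H(s(-4), k(G)) + b(-201) = (-99/8 + (-4)² - 261/8*(-4)) + 1 = (-99/8 + 16 + 261/2) + 1 = 1073/8 + 1 = 1081/8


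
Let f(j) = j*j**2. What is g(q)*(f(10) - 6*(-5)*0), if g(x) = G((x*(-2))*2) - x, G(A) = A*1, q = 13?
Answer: -65000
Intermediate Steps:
f(j) = j**3
G(A) = A
g(x) = -5*x (g(x) = (x*(-2))*2 - x = -2*x*2 - x = -4*x - x = -5*x)
g(q)*(f(10) - 6*(-5)*0) = (-5*13)*(10**3 - 6*(-5)*0) = -65*(1000 + 30*0) = -65*(1000 + 0) = -65*1000 = -65000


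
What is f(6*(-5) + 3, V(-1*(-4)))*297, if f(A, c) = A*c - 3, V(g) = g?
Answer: -32967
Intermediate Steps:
f(A, c) = -3 + A*c
f(6*(-5) + 3, V(-1*(-4)))*297 = (-3 + (6*(-5) + 3)*(-1*(-4)))*297 = (-3 + (-30 + 3)*4)*297 = (-3 - 27*4)*297 = (-3 - 108)*297 = -111*297 = -32967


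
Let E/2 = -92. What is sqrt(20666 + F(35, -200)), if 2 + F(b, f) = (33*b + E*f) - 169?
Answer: 5*sqrt(2338) ≈ 241.76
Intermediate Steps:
E = -184 (E = 2*(-92) = -184)
F(b, f) = -171 - 184*f + 33*b (F(b, f) = -2 + ((33*b - 184*f) - 169) = -2 + ((-184*f + 33*b) - 169) = -2 + (-169 - 184*f + 33*b) = -171 - 184*f + 33*b)
sqrt(20666 + F(35, -200)) = sqrt(20666 + (-171 - 184*(-200) + 33*35)) = sqrt(20666 + (-171 + 36800 + 1155)) = sqrt(20666 + 37784) = sqrt(58450) = 5*sqrt(2338)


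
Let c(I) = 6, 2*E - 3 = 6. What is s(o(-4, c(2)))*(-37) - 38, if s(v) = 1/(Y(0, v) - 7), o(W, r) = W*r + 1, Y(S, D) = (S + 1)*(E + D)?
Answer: -1864/51 ≈ -36.549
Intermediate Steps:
E = 9/2 (E = 3/2 + (½)*6 = 3/2 + 3 = 9/2 ≈ 4.5000)
Y(S, D) = (1 + S)*(9/2 + D) (Y(S, D) = (S + 1)*(9/2 + D) = (1 + S)*(9/2 + D))
o(W, r) = 1 + W*r
s(v) = 1/(-5/2 + v) (s(v) = 1/((9/2 + v + (9/2)*0 + v*0) - 7) = 1/((9/2 + v + 0 + 0) - 7) = 1/((9/2 + v) - 7) = 1/(-5/2 + v))
s(o(-4, c(2)))*(-37) - 38 = (2/(-5 + 2*(1 - 4*6)))*(-37) - 38 = (2/(-5 + 2*(1 - 24)))*(-37) - 38 = (2/(-5 + 2*(-23)))*(-37) - 38 = (2/(-5 - 46))*(-37) - 38 = (2/(-51))*(-37) - 38 = (2*(-1/51))*(-37) - 38 = -2/51*(-37) - 38 = 74/51 - 38 = -1864/51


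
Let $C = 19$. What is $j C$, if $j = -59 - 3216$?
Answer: $-62225$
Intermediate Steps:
$j = -3275$ ($j = -59 - 3216 = -3275$)
$j C = \left(-3275\right) 19 = -62225$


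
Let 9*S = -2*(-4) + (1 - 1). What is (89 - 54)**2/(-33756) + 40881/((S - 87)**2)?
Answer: 111042536291/20274697500 ≈ 5.4769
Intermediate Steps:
S = 8/9 (S = (-2*(-4) + (1 - 1))/9 = (8 + 0)/9 = (1/9)*8 = 8/9 ≈ 0.88889)
(89 - 54)**2/(-33756) + 40881/((S - 87)**2) = (89 - 54)**2/(-33756) + 40881/((8/9 - 87)**2) = 35**2*(-1/33756) + 40881/((-775/9)**2) = 1225*(-1/33756) + 40881/(600625/81) = -1225/33756 + 40881*(81/600625) = -1225/33756 + 3311361/600625 = 111042536291/20274697500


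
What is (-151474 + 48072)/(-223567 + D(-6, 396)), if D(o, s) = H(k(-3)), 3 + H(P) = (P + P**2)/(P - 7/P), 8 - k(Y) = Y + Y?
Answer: 465309/1005995 ≈ 0.46254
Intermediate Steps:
k(Y) = 8 - 2*Y (k(Y) = 8 - (Y + Y) = 8 - 2*Y)
H(P) = -3 + (P + P**2)/(P - 7/P)
D(o, s) = 113/9 (D(o, s) = (21 + (8 - 2*(-3))**3 - 2*(8 - 2*(-3))**2)/(-7 + (8 - 2*(-3))**2) = (21 + (8 + 6)**3 - 2*(8 + 6)**2)/(-7 + (8 + 6)**2) = (21 + 14**3 - 2*14**2)/(-7 + 14**2) = (21 + 2744 - 2*196)/(-7 + 196) = (21 + 2744 - 392)/189 = (1/189)*2373 = 113/9)
(-151474 + 48072)/(-223567 + D(-6, 396)) = (-151474 + 48072)/(-223567 + 113/9) = -103402/(-2011990/9) = -103402*(-9/2011990) = 465309/1005995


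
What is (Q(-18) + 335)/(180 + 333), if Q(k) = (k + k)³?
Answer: -46321/513 ≈ -90.294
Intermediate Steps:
Q(k) = 8*k³ (Q(k) = (2*k)³ = 8*k³)
(Q(-18) + 335)/(180 + 333) = (8*(-18)³ + 335)/(180 + 333) = (8*(-5832) + 335)/513 = (-46656 + 335)*(1/513) = -46321*1/513 = -46321/513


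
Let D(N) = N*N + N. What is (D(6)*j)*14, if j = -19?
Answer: -11172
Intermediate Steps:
D(N) = N + N² (D(N) = N² + N = N + N²)
(D(6)*j)*14 = ((6*(1 + 6))*(-19))*14 = ((6*7)*(-19))*14 = (42*(-19))*14 = -798*14 = -11172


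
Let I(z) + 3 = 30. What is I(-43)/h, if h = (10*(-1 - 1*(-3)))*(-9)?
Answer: -3/20 ≈ -0.15000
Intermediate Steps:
I(z) = 27 (I(z) = -3 + 30 = 27)
h = -180 (h = (10*(-1 + 3))*(-9) = (10*2)*(-9) = 20*(-9) = -180)
I(-43)/h = 27/(-180) = 27*(-1/180) = -3/20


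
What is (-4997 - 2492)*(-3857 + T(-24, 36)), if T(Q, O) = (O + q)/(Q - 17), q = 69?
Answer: 1185074338/41 ≈ 2.8904e+7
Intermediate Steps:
T(Q, O) = (69 + O)/(-17 + Q) (T(Q, O) = (O + 69)/(Q - 17) = (69 + O)/(-17 + Q))
(-4997 - 2492)*(-3857 + T(-24, 36)) = (-4997 - 2492)*(-3857 + (69 + 36)/(-17 - 24)) = -7489*(-3857 + 105/(-41)) = -7489*(-3857 - 1/41*105) = -7489*(-3857 - 105/41) = -7489*(-158242/41) = 1185074338/41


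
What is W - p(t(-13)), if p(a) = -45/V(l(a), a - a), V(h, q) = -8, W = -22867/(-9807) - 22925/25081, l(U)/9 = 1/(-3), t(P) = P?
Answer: -1182715357/281107848 ≈ -4.2073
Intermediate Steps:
l(U) = -3 (l(U) = 9/(-3) = 9*(-⅓) = -3)
W = 49814536/35138481 (W = -22867*(-1/9807) - 22925*1/25081 = 22867/9807 - 3275/3583 = 49814536/35138481 ≈ 1.4177)
p(a) = 45/8 (p(a) = -45/(-8) = -45*(-⅛) = 45/8)
W - p(t(-13)) = 49814536/35138481 - 1*45/8 = 49814536/35138481 - 45/8 = -1182715357/281107848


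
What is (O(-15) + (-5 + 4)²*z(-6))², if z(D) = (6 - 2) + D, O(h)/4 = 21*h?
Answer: 1592644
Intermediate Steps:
O(h) = 84*h (O(h) = 4*(21*h) = 84*h)
z(D) = 4 + D
(O(-15) + (-5 + 4)²*z(-6))² = (84*(-15) + (-5 + 4)²*(4 - 6))² = (-1260 + (-1)²*(-2))² = (-1260 + 1*(-2))² = (-1260 - 2)² = (-1262)² = 1592644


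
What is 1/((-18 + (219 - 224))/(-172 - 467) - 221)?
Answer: -639/141196 ≈ -0.0045256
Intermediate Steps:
1/((-18 + (219 - 224))/(-172 - 467) - 221) = 1/((-18 - 5)/(-639) - 221) = 1/(-23*(-1/639) - 221) = 1/(23/639 - 221) = 1/(-141196/639) = -639/141196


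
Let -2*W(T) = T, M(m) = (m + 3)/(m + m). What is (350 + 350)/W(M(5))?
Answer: -1750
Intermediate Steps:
M(m) = (3 + m)/(2*m) (M(m) = (3 + m)/((2*m)) = (3 + m)*(1/(2*m)) = (3 + m)/(2*m))
W(T) = -T/2
(350 + 350)/W(M(5)) = (350 + 350)/((-(3 + 5)/(4*5))) = 700/((-8/(4*5))) = 700/((-½*⅘)) = 700/(-⅖) = 700*(-5/2) = -1750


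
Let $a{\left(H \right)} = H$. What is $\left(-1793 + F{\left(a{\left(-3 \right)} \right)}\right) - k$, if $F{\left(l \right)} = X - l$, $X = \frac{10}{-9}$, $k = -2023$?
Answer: $\frac{2087}{9} \approx 231.89$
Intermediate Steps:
$X = - \frac{10}{9}$ ($X = 10 \left(- \frac{1}{9}\right) = - \frac{10}{9} \approx -1.1111$)
$F{\left(l \right)} = - \frac{10}{9} - l$
$\left(-1793 + F{\left(a{\left(-3 \right)} \right)}\right) - k = \left(-1793 - - \frac{17}{9}\right) - -2023 = \left(-1793 + \left(- \frac{10}{9} + 3\right)\right) + 2023 = \left(-1793 + \frac{17}{9}\right) + 2023 = - \frac{16120}{9} + 2023 = \frac{2087}{9}$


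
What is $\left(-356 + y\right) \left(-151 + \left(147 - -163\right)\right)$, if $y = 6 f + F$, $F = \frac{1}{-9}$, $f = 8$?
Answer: $- \frac{146969}{3} \approx -48990.0$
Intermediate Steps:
$F = - \frac{1}{9} \approx -0.11111$
$y = \frac{431}{9}$ ($y = 6 \cdot 8 - \frac{1}{9} = 48 - \frac{1}{9} = \frac{431}{9} \approx 47.889$)
$\left(-356 + y\right) \left(-151 + \left(147 - -163\right)\right) = \left(-356 + \frac{431}{9}\right) \left(-151 + \left(147 - -163\right)\right) = - \frac{2773 \left(-151 + \left(147 + 163\right)\right)}{9} = - \frac{2773 \left(-151 + 310\right)}{9} = \left(- \frac{2773}{9}\right) 159 = - \frac{146969}{3}$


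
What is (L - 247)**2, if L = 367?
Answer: 14400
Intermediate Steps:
(L - 247)**2 = (367 - 247)**2 = 120**2 = 14400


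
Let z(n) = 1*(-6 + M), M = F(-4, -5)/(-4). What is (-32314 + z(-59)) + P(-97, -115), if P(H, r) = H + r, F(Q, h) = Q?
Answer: -32531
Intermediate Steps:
M = 1 (M = -4/(-4) = -4*(-¼) = 1)
z(n) = -5 (z(n) = 1*(-6 + 1) = 1*(-5) = -5)
(-32314 + z(-59)) + P(-97, -115) = (-32314 - 5) + (-97 - 115) = -32319 - 212 = -32531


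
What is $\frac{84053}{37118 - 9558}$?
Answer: $\frac{84053}{27560} \approx 3.0498$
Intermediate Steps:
$\frac{84053}{37118 - 9558} = \frac{84053}{27560}$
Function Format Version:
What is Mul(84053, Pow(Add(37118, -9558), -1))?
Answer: Rational(84053, 27560) ≈ 3.0498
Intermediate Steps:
Mul(84053, Pow(Add(37118, -9558), -1)) = Mul(84053, Pow(27560, -1)) = Mul(84053, Rational(1, 27560)) = Rational(84053, 27560)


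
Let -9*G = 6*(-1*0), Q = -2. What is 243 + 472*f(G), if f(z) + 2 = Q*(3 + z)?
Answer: -3533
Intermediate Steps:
G = 0 (G = -2*(-1*0)/3 = -2*0/3 = -⅑*0 = 0)
f(z) = -8 - 2*z (f(z) = -2 - 2*(3 + z) = -2 + (-6 - 2*z) = -8 - 2*z)
243 + 472*f(G) = 243 + 472*(-8 - 2*0) = 243 + 472*(-8 + 0) = 243 + 472*(-8) = 243 - 3776 = -3533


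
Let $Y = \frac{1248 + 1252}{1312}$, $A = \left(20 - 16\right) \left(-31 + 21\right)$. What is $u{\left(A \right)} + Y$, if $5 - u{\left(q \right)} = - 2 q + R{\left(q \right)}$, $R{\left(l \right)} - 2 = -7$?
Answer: $- \frac{22335}{328} \approx -68.094$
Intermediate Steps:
$R{\left(l \right)} = -5$ ($R{\left(l \right)} = 2 - 7 = -5$)
$A = -40$ ($A = 4 \left(-10\right) = -40$)
$Y = \frac{625}{328}$ ($Y = 2500 \cdot \frac{1}{1312} = \frac{625}{328} \approx 1.9055$)
$u{\left(q \right)} = 10 + 2 q$ ($u{\left(q \right)} = 5 - \left(- 2 q - 5\right) = 5 - \left(-5 - 2 q\right) = 5 + \left(5 + 2 q\right) = 10 + 2 q$)
$u{\left(A \right)} + Y = \left(10 + 2 \left(-40\right)\right) + \frac{625}{328} = \left(10 - 80\right) + \frac{625}{328} = -70 + \frac{625}{328} = - \frac{22335}{328}$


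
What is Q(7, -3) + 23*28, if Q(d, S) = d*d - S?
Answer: 696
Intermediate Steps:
Q(d, S) = d**2 - S
Q(7, -3) + 23*28 = (7**2 - 1*(-3)) + 23*28 = (49 + 3) + 644 = 52 + 644 = 696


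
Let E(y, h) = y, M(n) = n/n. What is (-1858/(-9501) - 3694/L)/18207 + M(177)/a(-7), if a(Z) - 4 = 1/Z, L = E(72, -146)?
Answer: 532347491/2075816484 ≈ 0.25645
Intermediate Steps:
M(n) = 1
L = 72
a(Z) = 4 + 1/Z
(-1858/(-9501) - 3694/L)/18207 + M(177)/a(-7) = (-1858/(-9501) - 3694/72)/18207 + 1/(4 + 1/(-7)) = (-1858*(-1/9501) - 3694*1/72)*(1/18207) + 1/(4 - 1/7) = (1858/9501 - 1847/36)*(1/18207) + 1/(27/7) = -5827153/114012*1/18207 + 1*(7/27) = -5827153/2075816484 + 7/27 = 532347491/2075816484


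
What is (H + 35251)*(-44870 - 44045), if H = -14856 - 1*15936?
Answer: -396471985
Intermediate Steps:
H = -30792 (H = -14856 - 15936 = -30792)
(H + 35251)*(-44870 - 44045) = (-30792 + 35251)*(-44870 - 44045) = 4459*(-88915) = -396471985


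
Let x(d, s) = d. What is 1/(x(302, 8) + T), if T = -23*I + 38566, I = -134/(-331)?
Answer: 331/12862226 ≈ 2.5734e-5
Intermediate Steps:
I = 134/331 (I = -134*(-1/331) = 134/331 ≈ 0.40483)
T = 12762264/331 (T = -23*134/331 + 38566 = -3082/331 + 38566 = 12762264/331 ≈ 38557.)
1/(x(302, 8) + T) = 1/(302 + 12762264/331) = 1/(12862226/331) = 331/12862226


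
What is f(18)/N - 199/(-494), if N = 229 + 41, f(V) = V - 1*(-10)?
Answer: 33781/66690 ≈ 0.50654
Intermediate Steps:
f(V) = 10 + V (f(V) = V + 10 = 10 + V)
N = 270
f(18)/N - 199/(-494) = (10 + 18)/270 - 199/(-494) = 28*(1/270) - 199*(-1/494) = 14/135 + 199/494 = 33781/66690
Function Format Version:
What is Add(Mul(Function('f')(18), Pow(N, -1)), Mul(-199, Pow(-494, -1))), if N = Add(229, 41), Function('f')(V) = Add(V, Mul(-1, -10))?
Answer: Rational(33781, 66690) ≈ 0.50654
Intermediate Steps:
Function('f')(V) = Add(10, V) (Function('f')(V) = Add(V, 10) = Add(10, V))
N = 270
Add(Mul(Function('f')(18), Pow(N, -1)), Mul(-199, Pow(-494, -1))) = Add(Mul(Add(10, 18), Pow(270, -1)), Mul(-199, Pow(-494, -1))) = Add(Mul(28, Rational(1, 270)), Mul(-199, Rational(-1, 494))) = Add(Rational(14, 135), Rational(199, 494)) = Rational(33781, 66690)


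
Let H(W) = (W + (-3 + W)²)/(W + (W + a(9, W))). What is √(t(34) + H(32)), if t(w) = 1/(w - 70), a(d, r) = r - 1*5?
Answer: √2851667/546 ≈ 3.0928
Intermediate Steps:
a(d, r) = -5 + r (a(d, r) = r - 5 = -5 + r)
t(w) = 1/(-70 + w)
H(W) = (W + (-3 + W)²)/(-5 + 3*W) (H(W) = (W + (-3 + W)²)/(W + (W + (-5 + W))) = (W + (-3 + W)²)/(W + (-5 + 2*W)) = (W + (-3 + W)²)/(-5 + 3*W))
√(t(34) + H(32)) = √(1/(-70 + 34) + (32 + (-3 + 32)²)/(-5 + 3*32)) = √(1/(-36) + (32 + 29²)/(-5 + 96)) = √(-1/36 + (32 + 841)/91) = √(-1/36 + (1/91)*873) = √(-1/36 + 873/91) = √(31337/3276) = √2851667/546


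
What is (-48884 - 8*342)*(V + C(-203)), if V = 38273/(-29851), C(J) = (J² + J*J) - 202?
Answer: -126685367449660/29851 ≈ -4.2439e+9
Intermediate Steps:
C(J) = -202 + 2*J² (C(J) = (J² + J²) - 202 = 2*J² - 202 = -202 + 2*J²)
V = -38273/29851 (V = 38273*(-1/29851) = -38273/29851 ≈ -1.2821)
(-48884 - 8*342)*(V + C(-203)) = (-48884 - 8*342)*(-38273/29851 + (-202 + 2*(-203)²)) = (-48884 - 2736)*(-38273/29851 + (-202 + 2*41209)) = -51620*(-38273/29851 + (-202 + 82418)) = -51620*(-38273/29851 + 82216) = -51620*2454191543/29851 = -126685367449660/29851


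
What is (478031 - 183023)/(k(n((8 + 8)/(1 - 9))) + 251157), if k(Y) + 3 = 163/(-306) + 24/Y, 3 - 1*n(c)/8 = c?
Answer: 451362240/384265723 ≈ 1.1746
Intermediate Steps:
n(c) = 24 - 8*c
k(Y) = -1081/306 + 24/Y (k(Y) = -3 + (163/(-306) + 24/Y) = -3 + (163*(-1/306) + 24/Y) = -3 + (-163/306 + 24/Y) = -1081/306 + 24/Y)
(478031 - 183023)/(k(n((8 + 8)/(1 - 9))) + 251157) = (478031 - 183023)/((-1081/306 + 24/(24 - 8*(8 + 8)/(1 - 9))) + 251157) = 295008/((-1081/306 + 24/(24 - 128/(-8))) + 251157) = 295008/((-1081/306 + 24/(24 - 128*(-1)/8)) + 251157) = 295008/((-1081/306 + 24/(24 - 8*(-2))) + 251157) = 295008/((-1081/306 + 24/(24 + 16)) + 251157) = 295008/((-1081/306 + 24/40) + 251157) = 295008/((-1081/306 + 24*(1/40)) + 251157) = 295008/((-1081/306 + ⅗) + 251157) = 295008/(-4487/1530 + 251157) = 295008/(384265723/1530) = 295008*(1530/384265723) = 451362240/384265723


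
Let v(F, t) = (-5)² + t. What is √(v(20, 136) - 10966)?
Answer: I*√10805 ≈ 103.95*I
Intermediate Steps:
v(F, t) = 25 + t
√(v(20, 136) - 10966) = √((25 + 136) - 10966) = √(161 - 10966) = √(-10805) = I*√10805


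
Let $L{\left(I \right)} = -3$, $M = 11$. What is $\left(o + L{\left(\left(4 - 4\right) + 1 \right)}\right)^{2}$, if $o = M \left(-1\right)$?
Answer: $196$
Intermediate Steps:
$o = -11$ ($o = 11 \left(-1\right) = -11$)
$\left(o + L{\left(\left(4 - 4\right) + 1 \right)}\right)^{2} = \left(-11 - 3\right)^{2} = \left(-14\right)^{2} = 196$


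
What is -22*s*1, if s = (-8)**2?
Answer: -1408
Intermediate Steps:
s = 64
-22*s*1 = -22*64*1 = -1408*1 = -1408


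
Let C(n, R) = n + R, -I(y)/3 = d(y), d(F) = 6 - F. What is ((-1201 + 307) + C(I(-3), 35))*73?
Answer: -64678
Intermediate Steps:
I(y) = -18 + 3*y (I(y) = -3*(6 - y) = -18 + 3*y)
C(n, R) = R + n
((-1201 + 307) + C(I(-3), 35))*73 = ((-1201 + 307) + (35 + (-18 + 3*(-3))))*73 = (-894 + (35 + (-18 - 9)))*73 = (-894 + (35 - 27))*73 = (-894 + 8)*73 = -886*73 = -64678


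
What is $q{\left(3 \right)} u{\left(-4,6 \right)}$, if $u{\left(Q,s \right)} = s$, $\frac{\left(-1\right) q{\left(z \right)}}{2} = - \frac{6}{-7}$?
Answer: $- \frac{72}{7} \approx -10.286$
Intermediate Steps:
$q{\left(z \right)} = - \frac{12}{7}$ ($q{\left(z \right)} = - 2 \left(- \frac{6}{-7}\right) = - 2 \left(\left(-6\right) \left(- \frac{1}{7}\right)\right) = \left(-2\right) \frac{6}{7} = - \frac{12}{7}$)
$q{\left(3 \right)} u{\left(-4,6 \right)} = \left(- \frac{12}{7}\right) 6 = - \frac{72}{7}$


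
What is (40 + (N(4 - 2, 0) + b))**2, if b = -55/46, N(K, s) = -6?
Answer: 2277081/2116 ≈ 1076.1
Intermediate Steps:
b = -55/46 (b = -55*1/46 = -55/46 ≈ -1.1957)
(40 + (N(4 - 2, 0) + b))**2 = (40 + (-6 - 55/46))**2 = (40 - 331/46)**2 = (1509/46)**2 = 2277081/2116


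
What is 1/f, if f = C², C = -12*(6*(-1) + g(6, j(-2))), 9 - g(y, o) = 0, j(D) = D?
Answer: 1/1296 ≈ 0.00077160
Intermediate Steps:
g(y, o) = 9 (g(y, o) = 9 - 1*0 = 9 + 0 = 9)
C = -36 (C = -12*(6*(-1) + 9) = -12*(-6 + 9) = -12*3 = -36)
f = 1296 (f = (-36)² = 1296)
1/f = 1/1296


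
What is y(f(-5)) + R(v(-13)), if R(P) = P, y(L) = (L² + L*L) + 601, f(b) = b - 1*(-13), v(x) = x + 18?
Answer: 734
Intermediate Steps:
v(x) = 18 + x
f(b) = 13 + b (f(b) = b + 13 = 13 + b)
y(L) = 601 + 2*L² (y(L) = (L² + L²) + 601 = 2*L² + 601 = 601 + 2*L²)
y(f(-5)) + R(v(-13)) = (601 + 2*(13 - 5)²) + (18 - 13) = (601 + 2*8²) + 5 = (601 + 2*64) + 5 = (601 + 128) + 5 = 729 + 5 = 734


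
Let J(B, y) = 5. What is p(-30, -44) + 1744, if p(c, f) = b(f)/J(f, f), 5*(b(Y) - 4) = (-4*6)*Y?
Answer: 44676/25 ≈ 1787.0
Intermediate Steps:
b(Y) = 4 - 24*Y/5 (b(Y) = 4 + ((-4*6)*Y)/5 = 4 + (-24*Y)/5 = 4 - 24*Y/5)
p(c, f) = ⅘ - 24*f/25 (p(c, f) = (4 - 24*f/5)/5 = (4 - 24*f/5)*(⅕) = ⅘ - 24*f/25)
p(-30, -44) + 1744 = (⅘ - 24/25*(-44)) + 1744 = (⅘ + 1056/25) + 1744 = 1076/25 + 1744 = 44676/25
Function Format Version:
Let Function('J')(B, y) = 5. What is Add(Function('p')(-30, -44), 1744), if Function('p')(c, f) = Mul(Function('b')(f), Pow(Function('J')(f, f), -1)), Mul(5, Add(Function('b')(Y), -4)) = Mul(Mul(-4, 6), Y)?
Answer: Rational(44676, 25) ≈ 1787.0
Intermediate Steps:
Function('b')(Y) = Add(4, Mul(Rational(-24, 5), Y)) (Function('b')(Y) = Add(4, Mul(Rational(1, 5), Mul(Mul(-4, 6), Y))) = Add(4, Mul(Rational(1, 5), Mul(-24, Y))) = Add(4, Mul(Rational(-24, 5), Y)))
Function('p')(c, f) = Add(Rational(4, 5), Mul(Rational(-24, 25), f)) (Function('p')(c, f) = Mul(Add(4, Mul(Rational(-24, 5), f)), Pow(5, -1)) = Mul(Add(4, Mul(Rational(-24, 5), f)), Rational(1, 5)) = Add(Rational(4, 5), Mul(Rational(-24, 25), f)))
Add(Function('p')(-30, -44), 1744) = Add(Add(Rational(4, 5), Mul(Rational(-24, 25), -44)), 1744) = Add(Add(Rational(4, 5), Rational(1056, 25)), 1744) = Add(Rational(1076, 25), 1744) = Rational(44676, 25)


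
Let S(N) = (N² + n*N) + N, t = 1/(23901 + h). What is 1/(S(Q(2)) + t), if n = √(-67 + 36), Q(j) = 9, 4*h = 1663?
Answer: 851478625078/100389354057835 - 85147823601*I*√31/100389354057835 ≈ 0.0084818 - 0.0047224*I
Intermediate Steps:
h = 1663/4 (h = (¼)*1663 = 1663/4 ≈ 415.75)
t = 4/97267 (t = 1/(23901 + 1663/4) = 1/(97267/4) = 4/97267 ≈ 4.1124e-5)
n = I*√31 (n = √(-31) = I*√31 ≈ 5.5678*I)
S(N) = N + N² + I*N*√31 (S(N) = (N² + (I*√31)*N) + N = (N² + I*N*√31) + N = N + N² + I*N*√31)
1/(S(Q(2)) + t) = 1/(9*(1 + 9 + I*√31) + 4/97267) = 1/(9*(10 + I*√31) + 4/97267) = 1/((90 + 9*I*√31) + 4/97267) = 1/(8754034/97267 + 9*I*√31)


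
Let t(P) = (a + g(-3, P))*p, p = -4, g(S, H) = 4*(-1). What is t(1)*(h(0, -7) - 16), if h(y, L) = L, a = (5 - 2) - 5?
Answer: -552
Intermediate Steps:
g(S, H) = -4
a = -2 (a = 3 - 5 = -2)
t(P) = 24 (t(P) = (-2 - 4)*(-4) = -6*(-4) = 24)
t(1)*(h(0, -7) - 16) = 24*(-7 - 16) = 24*(-23) = -552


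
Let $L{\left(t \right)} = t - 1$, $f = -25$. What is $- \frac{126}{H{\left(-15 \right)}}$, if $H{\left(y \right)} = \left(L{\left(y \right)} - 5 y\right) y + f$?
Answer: $\frac{9}{65} \approx 0.13846$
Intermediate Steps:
$L{\left(t \right)} = -1 + t$
$H{\left(y \right)} = -25 + y \left(-1 - 4 y\right)$ ($H{\left(y \right)} = \left(\left(-1 + y\right) - 5 y\right) y - 25 = \left(-1 - 4 y\right) y - 25 = y \left(-1 - 4 y\right) - 25 = -25 + y \left(-1 - 4 y\right)$)
$- \frac{126}{H{\left(-15 \right)}} = - \frac{126}{-25 - -15 - 4 \left(-15\right)^{2}} = - \frac{126}{-25 + 15 - 900} = - \frac{126}{-910} = \left(-126\right) \left(- \frac{1}{910}\right) = \frac{9}{65}$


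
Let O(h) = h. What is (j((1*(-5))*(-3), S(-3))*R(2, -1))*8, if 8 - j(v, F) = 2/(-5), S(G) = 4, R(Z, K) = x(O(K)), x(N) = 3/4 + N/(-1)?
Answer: 588/5 ≈ 117.60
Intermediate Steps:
x(N) = ¾ - N (x(N) = 3*(¼) + N*(-1) = ¾ - N)
R(Z, K) = ¾ - K
j(v, F) = 42/5 (j(v, F) = 8 - 2/(-5) = 8 - 2*(-1)/5 = 8 - 1*(-⅖) = 8 + ⅖ = 42/5)
(j((1*(-5))*(-3), S(-3))*R(2, -1))*8 = (42*(¾ - 1*(-1))/5)*8 = (42*(¾ + 1)/5)*8 = ((42/5)*(7/4))*8 = (147/10)*8 = 588/5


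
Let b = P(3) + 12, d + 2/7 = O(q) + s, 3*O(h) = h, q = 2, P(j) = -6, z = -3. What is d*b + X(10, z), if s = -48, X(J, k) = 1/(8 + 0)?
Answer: -15993/56 ≈ -285.59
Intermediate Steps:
X(J, k) = ⅛ (X(J, k) = 1/8 = ⅛)
O(h) = h/3
d = -1000/21 (d = -2/7 + ((⅓)*2 - 48) = -2/7 + (⅔ - 48) = -2/7 - 142/3 = -1000/21 ≈ -47.619)
b = 6 (b = -6 + 12 = 6)
d*b + X(10, z) = -1000/21*6 + ⅛ = -2000/7 + ⅛ = -15993/56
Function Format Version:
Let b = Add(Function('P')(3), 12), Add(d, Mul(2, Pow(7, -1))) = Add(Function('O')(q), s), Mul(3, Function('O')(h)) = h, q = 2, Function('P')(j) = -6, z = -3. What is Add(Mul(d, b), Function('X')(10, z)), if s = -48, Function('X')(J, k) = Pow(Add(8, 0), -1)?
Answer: Rational(-15993, 56) ≈ -285.59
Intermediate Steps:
Function('X')(J, k) = Rational(1, 8) (Function('X')(J, k) = Pow(8, -1) = Rational(1, 8))
Function('O')(h) = Mul(Rational(1, 3), h)
d = Rational(-1000, 21) (d = Add(Rational(-2, 7), Add(Mul(Rational(1, 3), 2), -48)) = Add(Rational(-2, 7), Add(Rational(2, 3), -48)) = Add(Rational(-2, 7), Rational(-142, 3)) = Rational(-1000, 21) ≈ -47.619)
b = 6 (b = Add(-6, 12) = 6)
Add(Mul(d, b), Function('X')(10, z)) = Add(Mul(Rational(-1000, 21), 6), Rational(1, 8)) = Add(Rational(-2000, 7), Rational(1, 8)) = Rational(-15993, 56)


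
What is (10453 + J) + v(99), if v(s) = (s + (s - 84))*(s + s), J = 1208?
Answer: 34233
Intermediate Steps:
v(s) = 2*s*(-84 + 2*s) (v(s) = (s + (-84 + s))*(2*s) = (-84 + 2*s)*(2*s) = 2*s*(-84 + 2*s))
(10453 + J) + v(99) = (10453 + 1208) + 4*99*(-42 + 99) = 11661 + 4*99*57 = 11661 + 22572 = 34233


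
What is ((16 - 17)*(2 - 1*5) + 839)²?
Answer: 708964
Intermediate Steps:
((16 - 17)*(2 - 1*5) + 839)² = (-(2 - 5) + 839)² = (-1*(-3) + 839)² = (3 + 839)² = 842² = 708964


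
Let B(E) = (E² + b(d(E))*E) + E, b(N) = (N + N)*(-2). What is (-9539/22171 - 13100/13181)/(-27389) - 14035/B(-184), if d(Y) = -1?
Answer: -1841362969470181/4321662393679064 ≈ -0.42608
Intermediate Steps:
b(N) = -4*N (b(N) = (2*N)*(-2) = -4*N)
B(E) = E² + 5*E (B(E) = (E² + (-4*(-1))*E) + E = (E² + 4*E) + E = E² + 5*E)
(-9539/22171 - 13100/13181)/(-27389) - 14035/B(-184) = (-9539/22171 - 13100/13181)/(-27389) - 14035*(-1/(184*(5 - 184))) = (-9539*1/22171 - 13100*1/13181)*(-1/27389) - 14035/((-184*(-179))) = (-9539/22171 - 13100/13181)*(-1/27389) - 14035/32936 = -416173659/292235951*(-1/27389) - 14035*1/32936 = 6822519/131213941999 - 14035/32936 = -1841362969470181/4321662393679064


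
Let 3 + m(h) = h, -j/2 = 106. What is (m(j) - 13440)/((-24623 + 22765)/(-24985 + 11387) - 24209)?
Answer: 92840345/164596062 ≈ 0.56405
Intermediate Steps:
j = -212 (j = -2*106 = -212)
m(h) = -3 + h
(m(j) - 13440)/((-24623 + 22765)/(-24985 + 11387) - 24209) = ((-3 - 212) - 13440)/((-24623 + 22765)/(-24985 + 11387) - 24209) = (-215 - 13440)/(-1858/(-13598) - 24209) = -13655/(-1858*(-1/13598) - 24209) = -13655/(929/6799 - 24209) = -13655/(-164596062/6799) = -13655*(-6799/164596062) = 92840345/164596062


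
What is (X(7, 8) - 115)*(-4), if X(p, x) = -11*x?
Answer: 812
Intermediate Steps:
(X(7, 8) - 115)*(-4) = (-11*8 - 115)*(-4) = (-88 - 115)*(-4) = -203*(-4) = 812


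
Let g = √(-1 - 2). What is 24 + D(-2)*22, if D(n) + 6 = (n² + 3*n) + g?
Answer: -152 + 22*I*√3 ≈ -152.0 + 38.105*I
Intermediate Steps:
g = I*√3 (g = √(-3) = I*√3 ≈ 1.732*I)
D(n) = -6 + n² + 3*n + I*√3 (D(n) = -6 + ((n² + 3*n) + I*√3) = -6 + (n² + 3*n + I*√3) = -6 + n² + 3*n + I*√3)
24 + D(-2)*22 = 24 + (-6 + (-2)² + 3*(-2) + I*√3)*22 = 24 + (-6 + 4 - 6 + I*√3)*22 = 24 + (-8 + I*√3)*22 = 24 + (-176 + 22*I*√3) = -152 + 22*I*√3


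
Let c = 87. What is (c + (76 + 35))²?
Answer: 39204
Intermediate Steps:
(c + (76 + 35))² = (87 + (76 + 35))² = (87 + 111)² = 198² = 39204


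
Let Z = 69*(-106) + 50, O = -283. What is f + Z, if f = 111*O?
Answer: -38677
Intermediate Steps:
f = -31413 (f = 111*(-283) = -31413)
Z = -7264 (Z = -7314 + 50 = -7264)
f + Z = -31413 - 7264 = -38677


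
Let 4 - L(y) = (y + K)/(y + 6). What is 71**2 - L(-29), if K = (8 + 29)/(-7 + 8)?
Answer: 115843/23 ≈ 5036.6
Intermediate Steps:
K = 37 (K = 37/1 = 37*1 = 37)
L(y) = 4 - (37 + y)/(6 + y) (L(y) = 4 - (y + 37)/(y + 6) = 4 - (37 + y)/(6 + y))
71**2 - L(-29) = 71**2 - (-13 + 3*(-29))/(6 - 29) = 5041 - (-13 - 87)/(-23) = 5041 - (-1)*(-100)/23 = 5041 - 1*100/23 = 5041 - 100/23 = 115843/23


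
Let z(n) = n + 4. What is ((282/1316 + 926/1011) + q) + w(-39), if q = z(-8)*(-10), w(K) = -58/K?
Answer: 2613895/61334 ≈ 42.617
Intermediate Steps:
z(n) = 4 + n
q = 40 (q = (4 - 8)*(-10) = -4*(-10) = 40)
((282/1316 + 926/1011) + q) + w(-39) = ((282/1316 + 926/1011) + 40) - 58/(-39) = ((282*(1/1316) + 926*(1/1011)) + 40) - 58*(-1/39) = ((3/14 + 926/1011) + 40) + 58/39 = (15997/14154 + 40) + 58/39 = 582157/14154 + 58/39 = 2613895/61334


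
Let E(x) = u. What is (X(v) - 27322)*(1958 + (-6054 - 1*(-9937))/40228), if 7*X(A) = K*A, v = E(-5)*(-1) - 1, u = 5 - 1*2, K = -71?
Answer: -9508701345/178 ≈ -5.3420e+7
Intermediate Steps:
u = 3 (u = 5 - 2 = 3)
E(x) = 3
v = -4 (v = 3*(-1) - 1 = -3 - 1 = -4)
X(A) = -71*A/7 (X(A) = (-71*A)/7 = -71*A/7)
(X(v) - 27322)*(1958 + (-6054 - 1*(-9937))/40228) = (-71/7*(-4) - 27322)*(1958 + (-6054 - 1*(-9937))/40228) = (284/7 - 27322)*(1958 + (-6054 + 9937)*(1/40228)) = -190970*(1958 + 3883*(1/40228))/7 = -190970*(1958 + 3883/40228)/7 = -190970/7*78770307/40228 = -9508701345/178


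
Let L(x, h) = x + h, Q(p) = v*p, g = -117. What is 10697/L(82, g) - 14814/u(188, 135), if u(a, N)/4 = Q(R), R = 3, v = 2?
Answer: -129203/140 ≈ -922.88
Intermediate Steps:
Q(p) = 2*p
L(x, h) = h + x
u(a, N) = 24 (u(a, N) = 4*(2*3) = 4*6 = 24)
10697/L(82, g) - 14814/u(188, 135) = 10697/(-117 + 82) - 14814/24 = 10697/(-35) - 14814*1/24 = 10697*(-1/35) - 2469/4 = -10697/35 - 2469/4 = -129203/140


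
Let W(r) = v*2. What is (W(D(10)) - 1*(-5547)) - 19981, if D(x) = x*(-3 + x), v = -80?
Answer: -14594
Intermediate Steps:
W(r) = -160 (W(r) = -80*2 = -160)
(W(D(10)) - 1*(-5547)) - 19981 = (-160 - 1*(-5547)) - 19981 = (-160 + 5547) - 19981 = 5387 - 19981 = -14594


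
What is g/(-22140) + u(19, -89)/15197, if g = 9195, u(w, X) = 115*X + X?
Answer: -24553985/22430772 ≈ -1.0947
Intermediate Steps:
u(w, X) = 116*X
g/(-22140) + u(19, -89)/15197 = 9195/(-22140) + (116*(-89))/15197 = 9195*(-1/22140) - 10324*1/15197 = -613/1476 - 10324/15197 = -24553985/22430772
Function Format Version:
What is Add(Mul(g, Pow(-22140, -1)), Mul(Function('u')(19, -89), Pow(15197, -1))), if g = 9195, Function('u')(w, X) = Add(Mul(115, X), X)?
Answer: Rational(-24553985, 22430772) ≈ -1.0947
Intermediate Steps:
Function('u')(w, X) = Mul(116, X)
Add(Mul(g, Pow(-22140, -1)), Mul(Function('u')(19, -89), Pow(15197, -1))) = Add(Mul(9195, Pow(-22140, -1)), Mul(Mul(116, -89), Pow(15197, -1))) = Add(Mul(9195, Rational(-1, 22140)), Mul(-10324, Rational(1, 15197))) = Add(Rational(-613, 1476), Rational(-10324, 15197)) = Rational(-24553985, 22430772)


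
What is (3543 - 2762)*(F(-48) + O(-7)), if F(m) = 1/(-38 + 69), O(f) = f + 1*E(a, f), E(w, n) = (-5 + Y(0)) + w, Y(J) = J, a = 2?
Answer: -241329/31 ≈ -7784.8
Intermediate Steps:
E(w, n) = -5 + w (E(w, n) = (-5 + 0) + w = -5 + w)
O(f) = -3 + f (O(f) = f + 1*(-5 + 2) = f + 1*(-3) = f - 3 = -3 + f)
F(m) = 1/31
(3543 - 2762)*(F(-48) + O(-7)) = (3543 - 2762)*(1/31 + (-3 - 7)) = 781*(1/31 - 10) = 781*(-309/31) = -241329/31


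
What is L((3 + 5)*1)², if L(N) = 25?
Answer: 625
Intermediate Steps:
L((3 + 5)*1)² = 25² = 625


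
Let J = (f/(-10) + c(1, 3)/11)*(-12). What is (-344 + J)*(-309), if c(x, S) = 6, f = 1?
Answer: 5937126/55 ≈ 1.0795e+5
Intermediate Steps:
J = -294/55 (J = (1/(-10) + 6/11)*(-12) = (1*(-⅒) + 6*(1/11))*(-12) = (-⅒ + 6/11)*(-12) = (49/110)*(-12) = -294/55 ≈ -5.3455)
(-344 + J)*(-309) = (-344 - 294/55)*(-309) = -19214/55*(-309) = 5937126/55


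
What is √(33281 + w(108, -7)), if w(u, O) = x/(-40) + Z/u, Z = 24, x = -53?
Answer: √119817170/60 ≈ 182.44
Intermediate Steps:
w(u, O) = 53/40 + 24/u (w(u, O) = -53/(-40) + 24/u = -53*(-1/40) + 24/u = 53/40 + 24/u)
√(33281 + w(108, -7)) = √(33281 + (53/40 + 24/108)) = √(33281 + (53/40 + 24*(1/108))) = √(33281 + (53/40 + 2/9)) = √(33281 + 557/360) = √(11981717/360) = √119817170/60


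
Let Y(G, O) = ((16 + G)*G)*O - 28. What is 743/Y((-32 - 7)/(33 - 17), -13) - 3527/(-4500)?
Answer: 1218691477/462829500 ≈ 2.6331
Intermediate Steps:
Y(G, O) = -28 + G*O*(16 + G) (Y(G, O) = (G*(16 + G))*O - 28 = G*O*(16 + G) - 28 = -28 + G*O*(16 + G))
743/Y((-32 - 7)/(33 - 17), -13) - 3527/(-4500) = 743/(-28 - 13*(-32 - 7)²/(33 - 17)² + 16*((-32 - 7)/(33 - 17))*(-13)) - 3527/(-4500) = 743/(-28 - 13*(-39/16)² + 16*(-39/16)*(-13)) - 3527*(-1/4500) = 743/(-28 - 13*(-39*1/16)² + 16*(-39*1/16)*(-13)) + 3527/4500 = 743/(-28 - 13*(-39/16)² + 16*(-39/16)*(-13)) + 3527/4500 = 743/(-28 - 13*1521/256 + 507) + 3527/4500 = 743/(-28 - 19773/256 + 507) + 3527/4500 = 743/(102851/256) + 3527/4500 = 743*(256/102851) + 3527/4500 = 190208/102851 + 3527/4500 = 1218691477/462829500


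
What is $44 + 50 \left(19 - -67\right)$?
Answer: $4344$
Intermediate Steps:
$44 + 50 \left(19 - -67\right) = 44 + 50 \left(19 + 67\right) = 44 + 50 \cdot 86 = 44 + 4300 = 4344$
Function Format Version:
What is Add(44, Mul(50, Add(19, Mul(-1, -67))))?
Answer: 4344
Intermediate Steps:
Add(44, Mul(50, Add(19, Mul(-1, -67)))) = Add(44, Mul(50, Add(19, 67))) = Add(44, Mul(50, 86)) = Add(44, 4300) = 4344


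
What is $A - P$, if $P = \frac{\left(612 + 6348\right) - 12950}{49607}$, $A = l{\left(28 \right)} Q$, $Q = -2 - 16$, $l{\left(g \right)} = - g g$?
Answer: $\frac{700059974}{49607} \approx 14112.0$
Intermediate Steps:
$l{\left(g \right)} = - g^{2}$
$Q = -18$ ($Q = -2 - 16 = -18$)
$A = 14112$ ($A = - 28^{2} \left(-18\right) = \left(-1\right) 784 \left(-18\right) = \left(-784\right) \left(-18\right) = 14112$)
$P = - \frac{5990}{49607}$ ($P = \left(6960 - 12950\right) \frac{1}{49607} = \left(-5990\right) \frac{1}{49607} = - \frac{5990}{49607} \approx -0.12075$)
$A - P = 14112 - - \frac{5990}{49607} = 14112 + \frac{5990}{49607} = \frac{700059974}{49607}$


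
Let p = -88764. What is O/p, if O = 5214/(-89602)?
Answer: 869/1325571988 ≈ 6.5557e-7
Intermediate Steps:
O = -2607/44801 (O = 5214*(-1/89602) = -2607/44801 ≈ -0.058191)
O/p = -2607/44801/(-88764) = -2607/44801*(-1/88764) = 869/1325571988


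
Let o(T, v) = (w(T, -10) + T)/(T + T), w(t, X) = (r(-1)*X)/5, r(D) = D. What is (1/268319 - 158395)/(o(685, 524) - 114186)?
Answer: 58225531565480/41974250132427 ≈ 1.3872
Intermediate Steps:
w(t, X) = -X/5
o(T, v) = (2 + T)/(2*T) (o(T, v) = (-⅕*(-10) + T)/(T + T) = (2 + T)/((2*T)) = (2 + T)*(1/(2*T)) = (2 + T)/(2*T))
(1/268319 - 158395)/(o(685, 524) - 114186) = (1/268319 - 158395)/((½)*(2 + 685)/685 - 114186) = (1/268319 - 158395)/((½)*(1/685)*687 - 114186) = -42500388004/(268319*(687/1370 - 114186)) = -42500388004/(268319*(-156434133/1370)) = -42500388004/268319*(-1370/156434133) = 58225531565480/41974250132427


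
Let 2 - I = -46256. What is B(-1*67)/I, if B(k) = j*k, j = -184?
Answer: 6164/23129 ≈ 0.26651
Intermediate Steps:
I = 46258 (I = 2 - 1*(-46256) = 2 + 46256 = 46258)
B(k) = -184*k
B(-1*67)/I = -(-184)*67/46258 = -184*(-67)*(1/46258) = 12328*(1/46258) = 6164/23129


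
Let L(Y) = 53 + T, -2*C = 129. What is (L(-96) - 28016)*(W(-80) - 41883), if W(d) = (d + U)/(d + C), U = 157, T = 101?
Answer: 337251148942/289 ≈ 1.1670e+9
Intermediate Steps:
C = -129/2 (C = -½*129 = -129/2 ≈ -64.500)
W(d) = (157 + d)/(-129/2 + d) (W(d) = (d + 157)/(d - 129/2) = (157 + d)/(-129/2 + d))
L(Y) = 154 (L(Y) = 53 + 101 = 154)
(L(-96) - 28016)*(W(-80) - 41883) = (154 - 28016)*(2*(157 - 80)/(-129 + 2*(-80)) - 41883) = -27862*(2*77/(-129 - 160) - 41883) = -27862*(2*77/(-289) - 41883) = -27862*(2*(-1/289)*77 - 41883) = -27862*(-154/289 - 41883) = -27862*(-12104341/289) = 337251148942/289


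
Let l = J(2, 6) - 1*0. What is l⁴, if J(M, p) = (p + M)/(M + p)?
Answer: 1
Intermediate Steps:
J(M, p) = 1 (J(M, p) = (M + p)/(M + p) = 1)
l = 1 (l = 1 - 1*0 = 1 + 0 = 1)
l⁴ = 1⁴ = 1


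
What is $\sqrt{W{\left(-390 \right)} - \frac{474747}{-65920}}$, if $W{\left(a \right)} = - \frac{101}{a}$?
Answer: $\frac{\sqrt{30819910290}}{64272} \approx 2.7315$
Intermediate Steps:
$\sqrt{W{\left(-390 \right)} - \frac{474747}{-65920}} = \sqrt{- \frac{101}{-390} - \frac{474747}{-65920}} = \sqrt{\left(-101\right) \left(- \frac{1}{390}\right) - - \frac{474747}{65920}} = \sqrt{\frac{101}{390} + \frac{474747}{65920}} = \sqrt{\frac{3836185}{514176}} = \frac{\sqrt{30819910290}}{64272}$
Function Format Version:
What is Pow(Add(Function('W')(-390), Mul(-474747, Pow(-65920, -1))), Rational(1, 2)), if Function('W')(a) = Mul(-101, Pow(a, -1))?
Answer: Mul(Rational(1, 64272), Pow(30819910290, Rational(1, 2))) ≈ 2.7315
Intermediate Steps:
Pow(Add(Function('W')(-390), Mul(-474747, Pow(-65920, -1))), Rational(1, 2)) = Pow(Add(Mul(-101, Pow(-390, -1)), Mul(-474747, Pow(-65920, -1))), Rational(1, 2)) = Pow(Add(Mul(-101, Rational(-1, 390)), Mul(-474747, Rational(-1, 65920))), Rational(1, 2)) = Pow(Add(Rational(101, 390), Rational(474747, 65920)), Rational(1, 2)) = Pow(Rational(3836185, 514176), Rational(1, 2)) = Mul(Rational(1, 64272), Pow(30819910290, Rational(1, 2)))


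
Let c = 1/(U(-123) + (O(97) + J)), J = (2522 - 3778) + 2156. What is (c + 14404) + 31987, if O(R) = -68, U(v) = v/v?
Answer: 38643704/833 ≈ 46391.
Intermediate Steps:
U(v) = 1
J = 900 (J = -1256 + 2156 = 900)
c = 1/833 (c = 1/(1 + (-68 + 900)) = 1/(1 + 832) = 1/833 ≈ 0.0012005)
(c + 14404) + 31987 = (1/833 + 14404) + 31987 = 11998533/833 + 31987 = 38643704/833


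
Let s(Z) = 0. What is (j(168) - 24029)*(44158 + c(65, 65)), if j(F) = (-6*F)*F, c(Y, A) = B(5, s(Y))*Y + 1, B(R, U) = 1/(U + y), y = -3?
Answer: -25604905676/3 ≈ -8.5350e+9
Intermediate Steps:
B(R, U) = 1/(-3 + U) (B(R, U) = 1/(U - 3) = 1/(-3 + U))
c(Y, A) = 1 - Y/3 (c(Y, A) = Y/(-3 + 0) + 1 = Y/(-3) + 1 = -Y/3 + 1 = 1 - Y/3)
j(F) = -6*F**2
(j(168) - 24029)*(44158 + c(65, 65)) = (-6*168**2 - 24029)*(44158 + (1 - 1/3*65)) = (-6*28224 - 24029)*(44158 + (1 - 65/3)) = (-169344 - 24029)*(44158 - 62/3) = -193373*132412/3 = -25604905676/3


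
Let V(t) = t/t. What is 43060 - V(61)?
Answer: 43059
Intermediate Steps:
V(t) = 1
43060 - V(61) = 43060 - 1*1 = 43060 - 1 = 43059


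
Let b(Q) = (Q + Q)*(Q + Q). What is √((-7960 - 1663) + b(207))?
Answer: √161773 ≈ 402.21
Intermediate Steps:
b(Q) = 4*Q² (b(Q) = (2*Q)*(2*Q) = 4*Q²)
√((-7960 - 1663) + b(207)) = √((-7960 - 1663) + 4*207²) = √(-9623 + 4*42849) = √(-9623 + 171396) = √161773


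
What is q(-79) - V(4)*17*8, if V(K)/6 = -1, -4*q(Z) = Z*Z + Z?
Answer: -1449/2 ≈ -724.50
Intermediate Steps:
q(Z) = -Z/4 - Z**2/4 (q(Z) = -(Z*Z + Z)/4 = -(Z**2 + Z)/4 = -(Z + Z**2)/4 = -Z/4 - Z**2/4)
V(K) = -6 (V(K) = 6*(-1) = -6)
q(-79) - V(4)*17*8 = -1/4*(-79)*(1 - 79) - (-6*17)*8 = -1/4*(-79)*(-78) - (-102)*8 = -3081/2 - 1*(-816) = -3081/2 + 816 = -1449/2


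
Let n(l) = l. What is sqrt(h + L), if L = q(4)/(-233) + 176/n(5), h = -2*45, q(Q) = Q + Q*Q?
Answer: I*sqrt(74492430)/1165 ≈ 7.4085*I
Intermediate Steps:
q(Q) = Q + Q**2
h = -90
L = 40908/1165 (L = (4*(1 + 4))/(-233) + 176/5 = (4*5)*(-1/233) + 176*(1/5) = 20*(-1/233) + 176/5 = -20/233 + 176/5 = 40908/1165 ≈ 35.114)
sqrt(h + L) = sqrt(-90 + 40908/1165) = sqrt(-63942/1165) = I*sqrt(74492430)/1165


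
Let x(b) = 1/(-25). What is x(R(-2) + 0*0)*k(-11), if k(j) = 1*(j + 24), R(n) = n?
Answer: -13/25 ≈ -0.52000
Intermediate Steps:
x(b) = -1/25
k(j) = 24 + j (k(j) = 1*(24 + j) = 24 + j)
x(R(-2) + 0*0)*k(-11) = -(24 - 11)/25 = -1/25*13 = -13/25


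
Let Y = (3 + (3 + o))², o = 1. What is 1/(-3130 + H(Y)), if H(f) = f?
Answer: -1/3081 ≈ -0.00032457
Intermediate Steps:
Y = 49 (Y = (3 + (3 + 1))² = (3 + 4)² = 7² = 49)
1/(-3130 + H(Y)) = 1/(-3130 + 49) = 1/(-3081) = -1/3081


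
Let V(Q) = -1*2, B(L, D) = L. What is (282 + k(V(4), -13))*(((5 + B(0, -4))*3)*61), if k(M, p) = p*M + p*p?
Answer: 436455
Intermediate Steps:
V(Q) = -2
k(M, p) = p² + M*p (k(M, p) = M*p + p² = p² + M*p)
(282 + k(V(4), -13))*(((5 + B(0, -4))*3)*61) = (282 - 13*(-2 - 13))*(((5 + 0)*3)*61) = (282 - 13*(-15))*((5*3)*61) = (282 + 195)*(15*61) = 477*915 = 436455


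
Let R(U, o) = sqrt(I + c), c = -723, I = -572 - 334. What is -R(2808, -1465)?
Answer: -3*I*sqrt(181) ≈ -40.361*I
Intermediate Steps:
I = -906
R(U, o) = 3*I*sqrt(181) (R(U, o) = sqrt(-906 - 723) = sqrt(-1629) = 3*I*sqrt(181))
-R(2808, -1465) = -3*I*sqrt(181)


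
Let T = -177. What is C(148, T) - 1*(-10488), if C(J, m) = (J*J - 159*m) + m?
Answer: 60358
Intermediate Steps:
C(J, m) = J² - 158*m (C(J, m) = (J² - 159*m) + m = J² - 158*m)
C(148, T) - 1*(-10488) = (148² - 158*(-177)) - 1*(-10488) = (21904 + 27966) + 10488 = 49870 + 10488 = 60358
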